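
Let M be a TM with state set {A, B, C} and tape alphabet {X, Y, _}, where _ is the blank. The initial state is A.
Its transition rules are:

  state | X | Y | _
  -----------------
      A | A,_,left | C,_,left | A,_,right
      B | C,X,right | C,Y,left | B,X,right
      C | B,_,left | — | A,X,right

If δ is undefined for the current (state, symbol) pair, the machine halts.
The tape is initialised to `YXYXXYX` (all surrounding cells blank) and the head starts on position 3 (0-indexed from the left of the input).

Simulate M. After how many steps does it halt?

14

state=A head=3 tape=__YXY[X]XYX   (A,X)→(A,_,left)
state=A head=2 tape=__YX[Y]_XYX   (A,Y)→(C,_,left)
state=C head=1 tape=__Y[X]__XYX   (C,X)→(B,_,left)
state=B head=0 tape=__[Y]___XYX   (B,Y)→(C,Y,left)
state=C head=-1 tape=_[_]Y___XYX   (C,_)→(A,X,right)
state=A head=0 tape=_X[Y]___XYX   (A,Y)→(C,_,left)
state=C head=-1 tape=_[X]____XYX   (C,X)→(B,_,left)
state=B head=-2 tape=[_]_____XYX   (B,_)→(B,X,right)
state=B head=-1 tape=X[_]____XYX   (B,_)→(B,X,right)
state=B head=0 tape=XX[_]___XYX   (B,_)→(B,X,right)
state=B head=1 tape=XXX[_]__XYX   (B,_)→(B,X,right)
state=B head=2 tape=XXXX[_]_XYX   (B,_)→(B,X,right)
state=B head=3 tape=XXXXX[_]XYX   (B,_)→(B,X,right)
state=B head=4 tape=XXXXXX[X]YX   (B,X)→(C,X,right)
state=C head=5 tape=XXXXXXX[Y]X
M halts after 14 transitions.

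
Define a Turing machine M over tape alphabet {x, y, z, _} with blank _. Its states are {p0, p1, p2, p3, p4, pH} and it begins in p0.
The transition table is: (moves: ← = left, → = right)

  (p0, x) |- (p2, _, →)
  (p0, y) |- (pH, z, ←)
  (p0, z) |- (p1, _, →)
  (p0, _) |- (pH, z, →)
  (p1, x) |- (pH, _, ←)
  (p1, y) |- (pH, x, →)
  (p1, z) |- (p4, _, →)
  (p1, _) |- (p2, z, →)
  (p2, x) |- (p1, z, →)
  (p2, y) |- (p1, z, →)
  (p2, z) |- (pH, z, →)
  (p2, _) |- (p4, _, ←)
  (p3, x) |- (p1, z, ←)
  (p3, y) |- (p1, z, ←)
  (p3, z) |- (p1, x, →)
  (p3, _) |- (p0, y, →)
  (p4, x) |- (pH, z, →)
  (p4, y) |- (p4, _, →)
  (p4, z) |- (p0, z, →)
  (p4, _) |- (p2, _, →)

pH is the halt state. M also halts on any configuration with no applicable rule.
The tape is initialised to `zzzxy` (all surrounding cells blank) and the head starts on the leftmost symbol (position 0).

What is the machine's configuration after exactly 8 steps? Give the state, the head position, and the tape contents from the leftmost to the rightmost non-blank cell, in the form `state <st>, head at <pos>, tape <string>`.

p0 | [z]zzxy__   read z → write _, move →, go to p1
p1 | _[z]zxy__   read z → write _, move →, go to p4
p4 | __[z]xy__   read z → write z, move →, go to p0
p0 | __z[x]y__   read x → write _, move →, go to p2
p2 | __z_[y]__   read y → write z, move →, go to p1
p1 | __z_z[_]_   read _ → write z, move →, go to p2
p2 | __z_zz[_]   read _ → write _, move ←, go to p4
p4 | __z_z[z]_   read z → write z, move →, go to p0
p0 | __z_zz[_]
After 8 steps: state p0, head at 6, tape z_zz.

state p0, head at 6, tape z_zz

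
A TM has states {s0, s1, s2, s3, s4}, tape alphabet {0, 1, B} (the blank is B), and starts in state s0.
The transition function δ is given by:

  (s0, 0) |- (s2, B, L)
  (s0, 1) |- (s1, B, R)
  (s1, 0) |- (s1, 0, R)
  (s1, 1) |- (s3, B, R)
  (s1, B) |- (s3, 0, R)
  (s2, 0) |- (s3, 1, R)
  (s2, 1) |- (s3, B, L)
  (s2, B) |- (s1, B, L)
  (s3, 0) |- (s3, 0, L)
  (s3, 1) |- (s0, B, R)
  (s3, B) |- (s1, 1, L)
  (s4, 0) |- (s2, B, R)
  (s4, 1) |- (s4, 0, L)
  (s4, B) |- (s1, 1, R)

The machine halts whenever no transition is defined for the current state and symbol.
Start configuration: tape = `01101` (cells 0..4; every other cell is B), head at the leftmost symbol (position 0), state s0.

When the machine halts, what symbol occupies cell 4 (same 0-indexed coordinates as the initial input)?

s0 | BB[0]1101B   read 0 → write B, move L, go to s2
s2 | B[B]B1101B   read B → write B, move L, go to s1
s1 | [B]BB1101B   read B → write 0, move R, go to s3
s3 | 0[B]B1101B   read B → write 1, move L, go to s1
s1 | [0]1B1101B   read 0 → write 0, move R, go to s1
s1 | 0[1]B1101B   read 1 → write B, move R, go to s3
s3 | 0B[B]1101B   read B → write 1, move L, go to s1
s1 | 0[B]11101B   read B → write 0, move R, go to s3
s3 | 00[1]1101B   read 1 → write B, move R, go to s0
s0 | 00B[1]101B   read 1 → write B, move R, go to s1
s1 | 00BB[1]01B   read 1 → write B, move R, go to s3
s3 | 00BBB[0]1B   read 0 → write 0, move L, go to s3
s3 | 00BB[B]01B   read B → write 1, move L, go to s1
s1 | 00B[B]101B   read B → write 0, move R, go to s3
s3 | 00B0[1]01B   read 1 → write B, move R, go to s0
s0 | 00B0B[0]1B   read 0 → write B, move L, go to s2
s2 | 00B0[B]B1B   read B → write B, move L, go to s1
s1 | 00B[0]BB1B   read 0 → write 0, move R, go to s1
s1 | 00B0[B]B1B   read B → write 0, move R, go to s3
s3 | 00B00[B]1B   read B → write 1, move L, go to s1
s1 | 00B0[0]11B   read 0 → write 0, move R, go to s1
s1 | 00B00[1]1B   read 1 → write B, move R, go to s3
s3 | 00B00B[1]B   read 1 → write B, move R, go to s0
s0 | 00B00BB[B]
Cell 4 holds B when M halts.

B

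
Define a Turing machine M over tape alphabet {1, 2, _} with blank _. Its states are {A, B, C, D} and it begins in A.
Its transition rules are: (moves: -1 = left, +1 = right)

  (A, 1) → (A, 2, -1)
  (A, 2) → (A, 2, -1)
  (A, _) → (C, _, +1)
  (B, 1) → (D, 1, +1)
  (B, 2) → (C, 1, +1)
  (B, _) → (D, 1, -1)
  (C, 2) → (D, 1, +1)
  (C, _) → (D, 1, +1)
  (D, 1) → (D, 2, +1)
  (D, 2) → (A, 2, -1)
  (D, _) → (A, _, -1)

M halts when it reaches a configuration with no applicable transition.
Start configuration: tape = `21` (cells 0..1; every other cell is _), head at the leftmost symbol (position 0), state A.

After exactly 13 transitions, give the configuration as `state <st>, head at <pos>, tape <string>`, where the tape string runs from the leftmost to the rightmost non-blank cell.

state D, head at 1, tape 12

A | _[2]1_   read 2 → write 2, move -1, go to A
A | [_]21_   read _ → write _, move +1, go to C
C | _[2]1_   read 2 → write 1, move +1, go to D
D | _1[1]_   read 1 → write 2, move +1, go to D
D | _12[_]   read _ → write _, move -1, go to A
A | _1[2]_   read 2 → write 2, move -1, go to A
A | _[1]2_   read 1 → write 2, move -1, go to A
A | [_]22_   read _ → write _, move +1, go to C
C | _[2]2_   read 2 → write 1, move +1, go to D
D | _1[2]_   read 2 → write 2, move -1, go to A
A | _[1]2_   read 1 → write 2, move -1, go to A
A | [_]22_   read _ → write _, move +1, go to C
C | _[2]2_   read 2 → write 1, move +1, go to D
D | _1[2]_
After 13 steps: state D, head at 1, tape 12.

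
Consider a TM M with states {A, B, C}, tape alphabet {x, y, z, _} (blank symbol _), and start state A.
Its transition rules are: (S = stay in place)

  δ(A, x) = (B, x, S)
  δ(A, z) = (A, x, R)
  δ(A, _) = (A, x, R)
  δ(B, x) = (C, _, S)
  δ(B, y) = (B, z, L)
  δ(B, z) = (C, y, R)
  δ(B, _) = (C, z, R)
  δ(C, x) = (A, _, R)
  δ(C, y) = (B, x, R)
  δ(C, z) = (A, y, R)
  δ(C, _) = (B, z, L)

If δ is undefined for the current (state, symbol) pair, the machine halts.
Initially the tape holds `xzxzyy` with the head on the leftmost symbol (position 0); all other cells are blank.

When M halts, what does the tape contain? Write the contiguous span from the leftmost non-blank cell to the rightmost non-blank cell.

A | _[x]zxzyy   read x → write x, move S, go to B
B | _[x]zxzyy   read x → write _, move S, go to C
C | _[_]zxzyy   read _ → write z, move L, go to B
B | [_]zzxzyy   read _ → write z, move R, go to C
C | z[z]zxzyy   read z → write y, move R, go to A
A | zy[z]xzyy   read z → write x, move R, go to A
A | zyx[x]zyy   read x → write x, move S, go to B
B | zyx[x]zyy   read x → write _, move S, go to C
C | zyx[_]zyy   read _ → write z, move L, go to B
B | zy[x]zzyy   read x → write _, move S, go to C
C | zy[_]zzyy   read _ → write z, move L, go to B
B | z[y]zzzyy   read y → write z, move L, go to B
B | [z]zzzzyy   read z → write y, move R, go to C
C | y[z]zzzyy   read z → write y, move R, go to A
A | yy[z]zzyy   read z → write x, move R, go to A
A | yyx[z]zyy   read z → write x, move R, go to A
A | yyxx[z]yy   read z → write x, move R, go to A
A | yyxxx[y]y
The non-blank tape span at halt is yyxxxyy.

yyxxxyy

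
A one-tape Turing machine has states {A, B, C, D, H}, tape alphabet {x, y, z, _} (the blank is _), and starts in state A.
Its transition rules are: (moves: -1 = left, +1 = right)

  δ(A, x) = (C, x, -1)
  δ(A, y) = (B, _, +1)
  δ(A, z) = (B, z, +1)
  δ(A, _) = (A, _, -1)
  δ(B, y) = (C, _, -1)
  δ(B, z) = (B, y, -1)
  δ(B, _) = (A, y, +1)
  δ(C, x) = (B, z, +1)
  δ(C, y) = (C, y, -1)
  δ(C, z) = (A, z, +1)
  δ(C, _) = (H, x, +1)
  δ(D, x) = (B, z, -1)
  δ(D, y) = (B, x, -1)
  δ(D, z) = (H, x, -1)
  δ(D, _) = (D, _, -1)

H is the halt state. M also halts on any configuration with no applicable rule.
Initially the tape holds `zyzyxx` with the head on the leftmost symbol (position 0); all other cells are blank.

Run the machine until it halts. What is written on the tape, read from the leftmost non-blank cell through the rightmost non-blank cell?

state=A head=0 tape=[z]yzyxx   (A,z)→(B,z,+1)
state=B head=1 tape=z[y]zyxx   (B,y)→(C,_,-1)
state=C head=0 tape=[z]_zyxx   (C,z)→(A,z,+1)
state=A head=1 tape=z[_]zyxx   (A,_)→(A,_,-1)
state=A head=0 tape=[z]_zyxx   (A,z)→(B,z,+1)
state=B head=1 tape=z[_]zyxx   (B,_)→(A,y,+1)
state=A head=2 tape=zy[z]yxx   (A,z)→(B,z,+1)
state=B head=3 tape=zyz[y]xx   (B,y)→(C,_,-1)
state=C head=2 tape=zy[z]_xx   (C,z)→(A,z,+1)
state=A head=3 tape=zyz[_]xx   (A,_)→(A,_,-1)
state=A head=2 tape=zy[z]_xx   (A,z)→(B,z,+1)
state=B head=3 tape=zyz[_]xx   (B,_)→(A,y,+1)
state=A head=4 tape=zyzy[x]x   (A,x)→(C,x,-1)
state=C head=3 tape=zyz[y]xx   (C,y)→(C,y,-1)
state=C head=2 tape=zy[z]yxx   (C,z)→(A,z,+1)
state=A head=3 tape=zyz[y]xx   (A,y)→(B,_,+1)
state=B head=4 tape=zyz_[x]x
The non-blank tape span at halt is zyz_xx.

zyz_xx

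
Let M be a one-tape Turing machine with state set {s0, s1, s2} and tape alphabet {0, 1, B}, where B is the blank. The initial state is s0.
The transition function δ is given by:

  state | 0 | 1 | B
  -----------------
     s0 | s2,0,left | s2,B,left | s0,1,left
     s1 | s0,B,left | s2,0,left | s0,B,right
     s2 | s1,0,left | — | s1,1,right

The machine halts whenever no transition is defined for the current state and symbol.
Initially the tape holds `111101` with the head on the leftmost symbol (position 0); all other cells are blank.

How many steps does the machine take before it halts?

16

s0 | B[1]11101   read 1 → write B, move left, go to s2
s2 | [B]B11101   read B → write 1, move right, go to s1
s1 | 1[B]11101   read B → write B, move right, go to s0
s0 | 1B[1]1101   read 1 → write B, move left, go to s2
s2 | 1[B]B1101   read B → write 1, move right, go to s1
s1 | 11[B]1101   read B → write B, move right, go to s0
s0 | 11B[1]101   read 1 → write B, move left, go to s2
s2 | 11[B]B101   read B → write 1, move right, go to s1
s1 | 111[B]101   read B → write B, move right, go to s0
s0 | 111B[1]01   read 1 → write B, move left, go to s2
s2 | 111[B]B01   read B → write 1, move right, go to s1
s1 | 1111[B]01   read B → write B, move right, go to s0
s0 | 1111B[0]1   read 0 → write 0, move left, go to s2
s2 | 1111[B]01   read B → write 1, move right, go to s1
s1 | 11111[0]1   read 0 → write B, move left, go to s0
s0 | 1111[1]B1   read 1 → write B, move left, go to s2
s2 | 111[1]BB1
M halts after 16 transitions.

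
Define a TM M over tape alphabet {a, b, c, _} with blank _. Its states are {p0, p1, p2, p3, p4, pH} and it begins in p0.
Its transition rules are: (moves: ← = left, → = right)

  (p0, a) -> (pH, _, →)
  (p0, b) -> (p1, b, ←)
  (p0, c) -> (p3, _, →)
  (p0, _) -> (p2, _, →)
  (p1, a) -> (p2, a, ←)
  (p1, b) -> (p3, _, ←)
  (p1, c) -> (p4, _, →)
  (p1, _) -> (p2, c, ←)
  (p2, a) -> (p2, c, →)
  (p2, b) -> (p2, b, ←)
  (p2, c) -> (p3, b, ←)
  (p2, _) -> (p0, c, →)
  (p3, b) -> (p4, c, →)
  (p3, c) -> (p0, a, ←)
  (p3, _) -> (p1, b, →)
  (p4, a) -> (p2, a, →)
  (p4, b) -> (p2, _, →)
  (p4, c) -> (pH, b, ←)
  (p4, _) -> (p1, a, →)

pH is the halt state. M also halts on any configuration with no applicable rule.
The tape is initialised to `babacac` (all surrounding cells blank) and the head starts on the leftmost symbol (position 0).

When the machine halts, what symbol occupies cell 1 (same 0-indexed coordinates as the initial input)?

p0 | __[b]abacac   read b → write b, move ←, go to p1
p1 | _[_]babacac   read _ → write c, move ←, go to p2
p2 | [_]cbabacac   read _ → write c, move →, go to p0
p0 | c[c]babacac   read c → write _, move →, go to p3
p3 | c_[b]abacac   read b → write c, move →, go to p4
p4 | c_c[a]bacac   read a → write a, move →, go to p2
p2 | c_ca[b]acac   read b → write b, move ←, go to p2
p2 | c_c[a]bacac   read a → write c, move →, go to p2
p2 | c_cc[b]acac   read b → write b, move ←, go to p2
p2 | c_c[c]bacac   read c → write b, move ←, go to p3
p3 | c_[c]bbacac   read c → write a, move ←, go to p0
p0 | c[_]abbacac   read _ → write _, move →, go to p2
p2 | c_[a]bbacac   read a → write c, move →, go to p2
p2 | c_c[b]bacac   read b → write b, move ←, go to p2
p2 | c_[c]bbacac   read c → write b, move ←, go to p3
p3 | c[_]bbbacac   read _ → write b, move →, go to p1
p1 | cb[b]bbacac   read b → write _, move ←, go to p3
p3 | c[b]_bbacac   read b → write c, move →, go to p4
p4 | cc[_]bbacac   read _ → write a, move →, go to p1
p1 | cca[b]bacac   read b → write _, move ←, go to p3
p3 | cc[a]_bacac
Cell 1 holds _ when M halts.

_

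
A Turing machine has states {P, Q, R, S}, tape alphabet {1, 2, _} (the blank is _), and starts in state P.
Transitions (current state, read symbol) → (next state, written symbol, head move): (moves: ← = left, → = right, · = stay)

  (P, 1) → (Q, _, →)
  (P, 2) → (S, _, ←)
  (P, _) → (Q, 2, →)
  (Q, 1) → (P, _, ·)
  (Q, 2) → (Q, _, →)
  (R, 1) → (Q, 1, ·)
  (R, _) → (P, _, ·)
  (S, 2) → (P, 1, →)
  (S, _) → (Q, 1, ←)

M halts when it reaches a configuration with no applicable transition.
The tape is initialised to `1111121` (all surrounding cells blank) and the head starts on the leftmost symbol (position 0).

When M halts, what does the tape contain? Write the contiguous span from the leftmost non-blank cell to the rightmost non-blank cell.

P | [1]111121_   read 1 → write _, move →, go to Q
Q | _[1]11121_   read 1 → write _, move ·, go to P
P | _[_]11121_   read _ → write 2, move →, go to Q
Q | _2[1]1121_   read 1 → write _, move ·, go to P
P | _2[_]1121_   read _ → write 2, move →, go to Q
Q | _22[1]121_   read 1 → write _, move ·, go to P
P | _22[_]121_   read _ → write 2, move →, go to Q
Q | _222[1]21_   read 1 → write _, move ·, go to P
P | _222[_]21_   read _ → write 2, move →, go to Q
Q | _2222[2]1_   read 2 → write _, move →, go to Q
Q | _2222_[1]_   read 1 → write _, move ·, go to P
P | _2222_[_]_   read _ → write 2, move →, go to Q
Q | _2222_2[_]
The non-blank tape span at halt is 2222_2.

2222_2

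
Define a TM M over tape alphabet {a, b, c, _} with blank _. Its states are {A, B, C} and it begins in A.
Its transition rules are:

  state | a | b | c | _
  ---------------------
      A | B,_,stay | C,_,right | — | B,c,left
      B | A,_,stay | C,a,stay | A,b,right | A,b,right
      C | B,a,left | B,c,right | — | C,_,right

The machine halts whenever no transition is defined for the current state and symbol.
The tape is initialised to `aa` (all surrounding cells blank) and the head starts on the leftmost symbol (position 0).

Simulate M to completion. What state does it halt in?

A

A | _[a]a_   read a → write _, move stay, go to B
B | _[_]a_   read _ → write b, move right, go to A
A | _b[a]_   read a → write _, move stay, go to B
B | _b[_]_   read _ → write b, move right, go to A
A | _bb[_]   read _ → write c, move left, go to B
B | _b[b]c   read b → write a, move stay, go to C
C | _b[a]c   read a → write a, move left, go to B
B | _[b]ac   read b → write a, move stay, go to C
C | _[a]ac   read a → write a, move left, go to B
B | [_]aac   read _ → write b, move right, go to A
A | b[a]ac   read a → write _, move stay, go to B
B | b[_]ac   read _ → write b, move right, go to A
A | bb[a]c   read a → write _, move stay, go to B
B | bb[_]c   read _ → write b, move right, go to A
A | bbb[c]
No transition is defined for (A, c); M halts in state A.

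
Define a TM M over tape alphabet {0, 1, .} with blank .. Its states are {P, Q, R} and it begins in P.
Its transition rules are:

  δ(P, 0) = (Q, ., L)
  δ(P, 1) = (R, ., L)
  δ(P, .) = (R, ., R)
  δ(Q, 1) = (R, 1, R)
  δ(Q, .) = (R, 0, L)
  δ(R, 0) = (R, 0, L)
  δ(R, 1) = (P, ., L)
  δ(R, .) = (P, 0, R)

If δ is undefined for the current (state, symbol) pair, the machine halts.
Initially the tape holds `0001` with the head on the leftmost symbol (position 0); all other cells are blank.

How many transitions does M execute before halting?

4

state=P head=0 tape=..[0]001   (P,0)→(Q,.,L)
state=Q head=-1 tape=.[.].001   (Q,.)→(R,0,L)
state=R head=-2 tape=[.]0.001   (R,.)→(P,0,R)
state=P head=-1 tape=0[0].001   (P,0)→(Q,.,L)
state=Q head=-2 tape=[0]..001
M halts after 4 transitions.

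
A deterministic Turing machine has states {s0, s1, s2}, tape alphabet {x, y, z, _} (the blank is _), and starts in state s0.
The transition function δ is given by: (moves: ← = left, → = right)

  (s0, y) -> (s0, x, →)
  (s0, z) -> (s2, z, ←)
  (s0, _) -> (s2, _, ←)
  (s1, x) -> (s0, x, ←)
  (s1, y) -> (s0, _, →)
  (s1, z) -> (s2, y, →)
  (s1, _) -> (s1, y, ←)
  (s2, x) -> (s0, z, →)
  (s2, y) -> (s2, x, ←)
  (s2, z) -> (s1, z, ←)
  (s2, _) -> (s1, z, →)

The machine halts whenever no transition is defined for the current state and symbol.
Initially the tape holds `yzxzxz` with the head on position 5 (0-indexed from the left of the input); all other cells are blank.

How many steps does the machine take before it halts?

s0 | yzxzx[z]__   read z → write z, move ←, go to s2
s2 | yzxz[x]z__   read x → write z, move →, go to s0
s0 | yzxzz[z]__   read z → write z, move ←, go to s2
s2 | yzxz[z]z__   read z → write z, move ←, go to s1
s1 | yzx[z]zz__   read z → write y, move →, go to s2
s2 | yzxy[z]z__   read z → write z, move ←, go to s1
s1 | yzx[y]zz__   read y → write _, move →, go to s0
s0 | yzx_[z]z__   read z → write z, move ←, go to s2
s2 | yzx[_]zz__   read _ → write z, move →, go to s1
s1 | yzxz[z]z__   read z → write y, move →, go to s2
s2 | yzxzy[z]__   read z → write z, move ←, go to s1
s1 | yzxz[y]z__   read y → write _, move →, go to s0
s0 | yzxz_[z]__   read z → write z, move ←, go to s2
s2 | yzxz[_]z__   read _ → write z, move →, go to s1
s1 | yzxzz[z]__   read z → write y, move →, go to s2
s2 | yzxzzy[_]_   read _ → write z, move →, go to s1
s1 | yzxzzyz[_]   read _ → write y, move ←, go to s1
s1 | yzxzzy[z]y   read z → write y, move →, go to s2
s2 | yzxzzyy[y]   read y → write x, move ←, go to s2
s2 | yzxzzy[y]x   read y → write x, move ←, go to s2
s2 | yzxzz[y]xx   read y → write x, move ←, go to s2
s2 | yzxz[z]xxx   read z → write z, move ←, go to s1
s1 | yzx[z]zxxx   read z → write y, move →, go to s2
s2 | yzxy[z]xxx   read z → write z, move ←, go to s1
s1 | yzx[y]zxxx   read y → write _, move →, go to s0
s0 | yzx_[z]xxx   read z → write z, move ←, go to s2
s2 | yzx[_]zxxx   read _ → write z, move →, go to s1
s1 | yzxz[z]xxx   read z → write y, move →, go to s2
s2 | yzxzy[x]xx   read x → write z, move →, go to s0
s0 | yzxzyz[x]x
M halts after 29 transitions.

29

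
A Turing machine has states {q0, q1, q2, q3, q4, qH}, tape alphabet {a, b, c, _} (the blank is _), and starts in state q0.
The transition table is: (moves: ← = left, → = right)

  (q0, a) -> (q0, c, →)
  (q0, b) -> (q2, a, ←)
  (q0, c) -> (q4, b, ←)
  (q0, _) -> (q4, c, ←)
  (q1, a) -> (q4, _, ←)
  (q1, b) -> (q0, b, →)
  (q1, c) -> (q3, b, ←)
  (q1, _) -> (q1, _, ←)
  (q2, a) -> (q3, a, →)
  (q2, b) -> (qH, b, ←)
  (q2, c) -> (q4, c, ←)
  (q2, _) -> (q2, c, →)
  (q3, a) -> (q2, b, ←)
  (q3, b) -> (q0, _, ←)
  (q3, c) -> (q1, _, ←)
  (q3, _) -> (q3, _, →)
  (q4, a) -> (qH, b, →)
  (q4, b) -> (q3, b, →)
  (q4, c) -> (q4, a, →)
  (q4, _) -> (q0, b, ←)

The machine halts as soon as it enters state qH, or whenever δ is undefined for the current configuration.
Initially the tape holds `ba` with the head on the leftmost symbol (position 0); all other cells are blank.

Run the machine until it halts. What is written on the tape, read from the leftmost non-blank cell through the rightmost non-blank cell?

cbca

state=q0 head=0 tape=_[b]a_   (q0,b)→(q2,a,←)
state=q2 head=-1 tape=[_]aa_   (q2,_)→(q2,c,→)
state=q2 head=0 tape=c[a]a_   (q2,a)→(q3,a,→)
state=q3 head=1 tape=ca[a]_   (q3,a)→(q2,b,←)
state=q2 head=0 tape=c[a]b_   (q2,a)→(q3,a,→)
state=q3 head=1 tape=ca[b]_   (q3,b)→(q0,_,←)
state=q0 head=0 tape=c[a]__   (q0,a)→(q0,c,→)
state=q0 head=1 tape=cc[_]_   (q0,_)→(q4,c,←)
state=q4 head=0 tape=c[c]c_   (q4,c)→(q4,a,→)
state=q4 head=1 tape=ca[c]_   (q4,c)→(q4,a,→)
state=q4 head=2 tape=caa[_]   (q4,_)→(q0,b,←)
state=q0 head=1 tape=ca[a]b   (q0,a)→(q0,c,→)
state=q0 head=2 tape=cac[b]   (q0,b)→(q2,a,←)
state=q2 head=1 tape=ca[c]a   (q2,c)→(q4,c,←)
state=q4 head=0 tape=c[a]ca   (q4,a)→(qH,b,→)
state=qH head=1 tape=cb[c]a
The non-blank tape span at halt is cbca.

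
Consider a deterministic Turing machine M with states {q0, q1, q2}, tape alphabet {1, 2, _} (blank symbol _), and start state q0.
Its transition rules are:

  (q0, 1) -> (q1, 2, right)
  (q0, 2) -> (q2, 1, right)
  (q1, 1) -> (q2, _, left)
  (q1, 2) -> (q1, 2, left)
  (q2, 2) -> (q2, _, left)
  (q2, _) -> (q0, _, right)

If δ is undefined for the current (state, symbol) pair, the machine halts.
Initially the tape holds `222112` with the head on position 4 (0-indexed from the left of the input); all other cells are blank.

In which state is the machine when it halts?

q0 | _2221[1]2   read 1 → write 2, move right, go to q1
q1 | _22212[2]   read 2 → write 2, move left, go to q1
q1 | _2221[2]2   read 2 → write 2, move left, go to q1
q1 | _222[1]22   read 1 → write _, move left, go to q2
q2 | _22[2]_22   read 2 → write _, move left, go to q2
q2 | _2[2]__22   read 2 → write _, move left, go to q2
q2 | _[2]___22   read 2 → write _, move left, go to q2
q2 | [_]____22   read _ → write _, move right, go to q0
q0 | _[_]___22
No transition is defined for (q0, _); M halts in state q0.

q0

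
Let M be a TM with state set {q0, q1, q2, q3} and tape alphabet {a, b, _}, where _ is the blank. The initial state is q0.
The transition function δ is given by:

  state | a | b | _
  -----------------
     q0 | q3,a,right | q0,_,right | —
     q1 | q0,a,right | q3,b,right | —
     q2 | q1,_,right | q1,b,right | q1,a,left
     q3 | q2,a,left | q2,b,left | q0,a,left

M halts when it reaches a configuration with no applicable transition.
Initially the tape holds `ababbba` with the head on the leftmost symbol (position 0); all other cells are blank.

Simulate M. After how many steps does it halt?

16

q0 | [a]babbba__   read a → write a, move right, go to q3
q3 | a[b]abbba__   read b → write b, move left, go to q2
q2 | [a]babbba__   read a → write _, move right, go to q1
q1 | _[b]abbba__   read b → write b, move right, go to q3
q3 | _b[a]bbba__   read a → write a, move left, go to q2
q2 | _[b]abbba__   read b → write b, move right, go to q1
q1 | _b[a]bbba__   read a → write a, move right, go to q0
q0 | _ba[b]bba__   read b → write _, move right, go to q0
q0 | _ba_[b]ba__   read b → write _, move right, go to q0
q0 | _ba__[b]a__   read b → write _, move right, go to q0
q0 | _ba___[a]__   read a → write a, move right, go to q3
q3 | _ba___a[_]_   read _ → write a, move left, go to q0
q0 | _ba___[a]a_   read a → write a, move right, go to q3
q3 | _ba___a[a]_   read a → write a, move left, go to q2
q2 | _ba___[a]a_   read a → write _, move right, go to q1
q1 | _ba____[a]_   read a → write a, move right, go to q0
q0 | _ba____a[_]
M halts after 16 transitions.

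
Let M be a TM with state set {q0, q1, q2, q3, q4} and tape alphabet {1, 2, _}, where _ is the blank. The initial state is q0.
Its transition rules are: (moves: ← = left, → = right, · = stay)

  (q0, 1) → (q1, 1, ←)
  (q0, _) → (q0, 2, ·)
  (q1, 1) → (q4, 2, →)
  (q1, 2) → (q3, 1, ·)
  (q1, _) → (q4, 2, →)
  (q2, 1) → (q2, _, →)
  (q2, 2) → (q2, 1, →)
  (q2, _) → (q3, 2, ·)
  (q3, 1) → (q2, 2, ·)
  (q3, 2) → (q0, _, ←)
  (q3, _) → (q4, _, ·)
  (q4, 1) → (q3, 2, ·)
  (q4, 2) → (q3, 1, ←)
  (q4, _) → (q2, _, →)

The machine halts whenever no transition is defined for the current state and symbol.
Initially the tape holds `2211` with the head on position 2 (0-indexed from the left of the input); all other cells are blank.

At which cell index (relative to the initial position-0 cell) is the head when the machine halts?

q0 | 22[1]1_   read 1 → write 1, move ←, go to q1
q1 | 2[2]11_   read 2 → write 1, move ·, go to q3
q3 | 2[1]11_   read 1 → write 2, move ·, go to q2
q2 | 2[2]11_   read 2 → write 1, move →, go to q2
q2 | 21[1]1_   read 1 → write _, move →, go to q2
q2 | 21_[1]_   read 1 → write _, move →, go to q2
q2 | 21__[_]   read _ → write 2, move ·, go to q3
q3 | 21__[2]   read 2 → write _, move ←, go to q0
q0 | 21_[_]_   read _ → write 2, move ·, go to q0
q0 | 21_[2]_
At halt the head is at cell 3.

3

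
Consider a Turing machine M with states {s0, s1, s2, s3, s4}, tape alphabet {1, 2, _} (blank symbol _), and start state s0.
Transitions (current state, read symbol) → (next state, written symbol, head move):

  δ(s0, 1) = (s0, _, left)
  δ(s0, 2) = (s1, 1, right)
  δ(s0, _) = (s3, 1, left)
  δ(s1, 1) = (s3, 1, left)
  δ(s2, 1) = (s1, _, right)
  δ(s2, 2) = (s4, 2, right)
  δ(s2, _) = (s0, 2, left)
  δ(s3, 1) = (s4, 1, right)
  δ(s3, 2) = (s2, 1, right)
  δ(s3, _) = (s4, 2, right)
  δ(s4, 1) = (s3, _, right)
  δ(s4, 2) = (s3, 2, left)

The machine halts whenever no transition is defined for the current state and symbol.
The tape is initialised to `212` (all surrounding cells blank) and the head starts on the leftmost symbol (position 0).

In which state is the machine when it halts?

s4

s0 | [2]12__   read 2 → write 1, move right, go to s1
s1 | 1[1]2__   read 1 → write 1, move left, go to s3
s3 | [1]12__   read 1 → write 1, move right, go to s4
s4 | 1[1]2__   read 1 → write _, move right, go to s3
s3 | 1_[2]__   read 2 → write 1, move right, go to s2
s2 | 1_1[_]_   read _ → write 2, move left, go to s0
s0 | 1_[1]2_   read 1 → write _, move left, go to s0
s0 | 1[_]_2_   read _ → write 1, move left, go to s3
s3 | [1]1_2_   read 1 → write 1, move right, go to s4
s4 | 1[1]_2_   read 1 → write _, move right, go to s3
s3 | 1_[_]2_   read _ → write 2, move right, go to s4
s4 | 1_2[2]_   read 2 → write 2, move left, go to s3
s3 | 1_[2]2_   read 2 → write 1, move right, go to s2
s2 | 1_1[2]_   read 2 → write 2, move right, go to s4
s4 | 1_12[_]
No transition is defined for (s4, _); M halts in state s4.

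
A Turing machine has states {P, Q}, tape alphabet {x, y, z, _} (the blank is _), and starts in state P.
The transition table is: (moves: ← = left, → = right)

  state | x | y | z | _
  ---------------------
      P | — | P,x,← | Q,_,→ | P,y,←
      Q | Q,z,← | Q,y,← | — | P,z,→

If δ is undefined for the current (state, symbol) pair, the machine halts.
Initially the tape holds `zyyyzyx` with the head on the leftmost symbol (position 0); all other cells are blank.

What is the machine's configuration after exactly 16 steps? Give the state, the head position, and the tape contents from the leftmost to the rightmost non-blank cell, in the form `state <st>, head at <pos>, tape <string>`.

state=P head=0 tape=[z]yyyzyx   (P,z)→(Q,_,→)
state=Q head=1 tape=_[y]yyzyx   (Q,y)→(Q,y,←)
state=Q head=0 tape=[_]yyyzyx   (Q,_)→(P,z,→)
state=P head=1 tape=z[y]yyzyx   (P,y)→(P,x,←)
state=P head=0 tape=[z]xyyzyx   (P,z)→(Q,_,→)
state=Q head=1 tape=_[x]yyzyx   (Q,x)→(Q,z,←)
state=Q head=0 tape=[_]zyyzyx   (Q,_)→(P,z,→)
state=P head=1 tape=z[z]yyzyx   (P,z)→(Q,_,→)
state=Q head=2 tape=z_[y]yzyx   (Q,y)→(Q,y,←)
state=Q head=1 tape=z[_]yyzyx   (Q,_)→(P,z,→)
state=P head=2 tape=zz[y]yzyx   (P,y)→(P,x,←)
state=P head=1 tape=z[z]xyzyx   (P,z)→(Q,_,→)
state=Q head=2 tape=z_[x]yzyx   (Q,x)→(Q,z,←)
state=Q head=1 tape=z[_]zyzyx   (Q,_)→(P,z,→)
state=P head=2 tape=zz[z]yzyx   (P,z)→(Q,_,→)
state=Q head=3 tape=zz_[y]zyx   (Q,y)→(Q,y,←)
state=Q head=2 tape=zz[_]yzyx
After 16 steps: state Q, head at 2, tape zz_yzyx.

state Q, head at 2, tape zz_yzyx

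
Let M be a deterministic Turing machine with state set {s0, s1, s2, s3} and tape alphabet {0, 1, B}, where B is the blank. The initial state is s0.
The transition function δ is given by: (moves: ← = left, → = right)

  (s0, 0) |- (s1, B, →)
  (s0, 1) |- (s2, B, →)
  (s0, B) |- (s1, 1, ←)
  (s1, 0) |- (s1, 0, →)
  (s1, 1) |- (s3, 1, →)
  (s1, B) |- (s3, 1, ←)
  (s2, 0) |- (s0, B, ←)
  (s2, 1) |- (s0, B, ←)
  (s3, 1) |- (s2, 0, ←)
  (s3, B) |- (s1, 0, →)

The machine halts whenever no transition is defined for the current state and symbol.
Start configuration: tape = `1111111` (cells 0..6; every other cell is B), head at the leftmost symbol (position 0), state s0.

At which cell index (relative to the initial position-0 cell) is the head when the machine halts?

state=s0 head=0 tape=BB[1]111111   (s0,1)→(s2,B,→)
state=s2 head=1 tape=BBB[1]11111   (s2,1)→(s0,B,←)
state=s0 head=0 tape=BB[B]B11111   (s0,B)→(s1,1,←)
state=s1 head=-1 tape=B[B]1B11111   (s1,B)→(s3,1,←)
state=s3 head=-2 tape=[B]11B11111   (s3,B)→(s1,0,→)
state=s1 head=-1 tape=0[1]1B11111   (s1,1)→(s3,1,→)
state=s3 head=0 tape=01[1]B11111   (s3,1)→(s2,0,←)
state=s2 head=-1 tape=0[1]0B11111   (s2,1)→(s0,B,←)
state=s0 head=-2 tape=[0]B0B11111   (s0,0)→(s1,B,→)
state=s1 head=-1 tape=B[B]0B11111   (s1,B)→(s3,1,←)
state=s3 head=-2 tape=[B]10B11111   (s3,B)→(s1,0,→)
state=s1 head=-1 tape=0[1]0B11111   (s1,1)→(s3,1,→)
state=s3 head=0 tape=01[0]B11111
At halt the head is at cell 0.

0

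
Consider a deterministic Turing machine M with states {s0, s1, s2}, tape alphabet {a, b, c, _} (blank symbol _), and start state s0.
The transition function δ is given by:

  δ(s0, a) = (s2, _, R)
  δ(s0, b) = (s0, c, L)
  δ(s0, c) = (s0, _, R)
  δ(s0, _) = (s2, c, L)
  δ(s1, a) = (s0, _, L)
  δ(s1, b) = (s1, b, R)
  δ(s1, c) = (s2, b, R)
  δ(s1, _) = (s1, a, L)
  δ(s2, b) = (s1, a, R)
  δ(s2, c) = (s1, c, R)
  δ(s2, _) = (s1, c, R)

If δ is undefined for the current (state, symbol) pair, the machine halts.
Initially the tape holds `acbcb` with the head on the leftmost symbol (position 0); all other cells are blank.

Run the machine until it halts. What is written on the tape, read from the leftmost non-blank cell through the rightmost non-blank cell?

cba

s0 | [a]cbcb_   read a → write _, move R, go to s2
s2 | _[c]bcb_   read c → write c, move R, go to s1
s1 | _c[b]cb_   read b → write b, move R, go to s1
s1 | _cb[c]b_   read c → write b, move R, go to s2
s2 | _cbb[b]_   read b → write a, move R, go to s1
s1 | _cbba[_]   read _ → write a, move L, go to s1
s1 | _cbb[a]a   read a → write _, move L, go to s0
s0 | _cb[b]_a   read b → write c, move L, go to s0
s0 | _c[b]c_a   read b → write c, move L, go to s0
s0 | _[c]cc_a   read c → write _, move R, go to s0
s0 | __[c]c_a   read c → write _, move R, go to s0
s0 | ___[c]_a   read c → write _, move R, go to s0
s0 | ____[_]a   read _ → write c, move L, go to s2
s2 | ___[_]ca   read _ → write c, move R, go to s1
s1 | ___c[c]a   read c → write b, move R, go to s2
s2 | ___cb[a]
The non-blank tape span at halt is cba.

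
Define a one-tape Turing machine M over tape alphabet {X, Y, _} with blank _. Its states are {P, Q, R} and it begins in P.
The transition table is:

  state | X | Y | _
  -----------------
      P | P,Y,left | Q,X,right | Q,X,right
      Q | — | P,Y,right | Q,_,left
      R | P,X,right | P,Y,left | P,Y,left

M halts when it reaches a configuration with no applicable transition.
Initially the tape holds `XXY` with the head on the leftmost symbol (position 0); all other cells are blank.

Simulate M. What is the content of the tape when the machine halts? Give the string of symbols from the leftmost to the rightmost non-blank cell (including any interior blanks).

XXYX

P | _[X]XY_   read X → write Y, move left, go to P
P | [_]YXY_   read _ → write X, move right, go to Q
Q | X[Y]XY_   read Y → write Y, move right, go to P
P | XY[X]Y_   read X → write Y, move left, go to P
P | X[Y]YY_   read Y → write X, move right, go to Q
Q | XX[Y]Y_   read Y → write Y, move right, go to P
P | XXY[Y]_   read Y → write X, move right, go to Q
Q | XXYX[_]   read _ → write _, move left, go to Q
Q | XXY[X]_
The non-blank tape span at halt is XXYX.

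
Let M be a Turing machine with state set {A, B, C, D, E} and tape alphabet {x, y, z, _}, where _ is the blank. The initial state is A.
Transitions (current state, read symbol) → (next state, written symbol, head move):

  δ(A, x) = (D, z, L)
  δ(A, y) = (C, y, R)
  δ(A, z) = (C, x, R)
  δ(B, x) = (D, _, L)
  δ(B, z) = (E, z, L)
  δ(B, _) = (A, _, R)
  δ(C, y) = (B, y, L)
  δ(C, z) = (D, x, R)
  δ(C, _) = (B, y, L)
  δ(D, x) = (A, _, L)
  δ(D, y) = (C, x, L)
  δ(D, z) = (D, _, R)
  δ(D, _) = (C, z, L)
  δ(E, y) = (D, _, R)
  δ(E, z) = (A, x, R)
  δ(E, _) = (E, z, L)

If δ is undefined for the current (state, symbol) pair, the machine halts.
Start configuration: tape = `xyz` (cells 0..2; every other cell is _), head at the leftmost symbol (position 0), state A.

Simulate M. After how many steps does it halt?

A | ____[x]yz   read x → write z, move L, go to D
D | ___[_]zyz   read _ → write z, move L, go to C
C | __[_]zzyz   read _ → write y, move L, go to B
B | _[_]yzzyz   read _ → write _, move R, go to A
A | __[y]zzyz   read y → write y, move R, go to C
C | __y[z]zyz   read z → write x, move R, go to D
D | __yx[z]yz   read z → write _, move R, go to D
D | __yx_[y]z   read y → write x, move L, go to C
C | __yx[_]xz   read _ → write y, move L, go to B
B | __y[x]yxz   read x → write _, move L, go to D
D | __[y]_yxz   read y → write x, move L, go to C
C | _[_]x_yxz   read _ → write y, move L, go to B
B | [_]yx_yxz   read _ → write _, move R, go to A
A | _[y]x_yxz   read y → write y, move R, go to C
C | _y[x]_yxz
M halts after 14 transitions.

14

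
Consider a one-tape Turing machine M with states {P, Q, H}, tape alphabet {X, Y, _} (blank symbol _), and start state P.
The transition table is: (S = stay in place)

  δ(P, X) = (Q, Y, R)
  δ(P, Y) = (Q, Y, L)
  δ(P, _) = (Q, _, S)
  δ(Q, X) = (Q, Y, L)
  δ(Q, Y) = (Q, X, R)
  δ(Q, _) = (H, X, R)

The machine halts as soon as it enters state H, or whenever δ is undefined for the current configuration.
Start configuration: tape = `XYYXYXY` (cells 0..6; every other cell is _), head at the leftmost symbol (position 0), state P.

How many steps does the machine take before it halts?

state=P head=0 tape=_[X]YYXYXY   (P,X)→(Q,Y,R)
state=Q head=1 tape=_Y[Y]YXYXY   (Q,Y)→(Q,X,R)
state=Q head=2 tape=_YX[Y]XYXY   (Q,Y)→(Q,X,R)
state=Q head=3 tape=_YXX[X]YXY   (Q,X)→(Q,Y,L)
state=Q head=2 tape=_YX[X]YYXY   (Q,X)→(Q,Y,L)
state=Q head=1 tape=_Y[X]YYYXY   (Q,X)→(Q,Y,L)
state=Q head=0 tape=_[Y]YYYYXY   (Q,Y)→(Q,X,R)
state=Q head=1 tape=_X[Y]YYYXY   (Q,Y)→(Q,X,R)
state=Q head=2 tape=_XX[Y]YYXY   (Q,Y)→(Q,X,R)
state=Q head=3 tape=_XXX[Y]YXY   (Q,Y)→(Q,X,R)
state=Q head=4 tape=_XXXX[Y]XY   (Q,Y)→(Q,X,R)
state=Q head=5 tape=_XXXXX[X]Y   (Q,X)→(Q,Y,L)
state=Q head=4 tape=_XXXX[X]YY   (Q,X)→(Q,Y,L)
state=Q head=3 tape=_XXX[X]YYY   (Q,X)→(Q,Y,L)
state=Q head=2 tape=_XX[X]YYYY   (Q,X)→(Q,Y,L)
state=Q head=1 tape=_X[X]YYYYY   (Q,X)→(Q,Y,L)
state=Q head=0 tape=_[X]YYYYYY   (Q,X)→(Q,Y,L)
state=Q head=-1 tape=[_]YYYYYYY   (Q,_)→(H,X,R)
state=H head=0 tape=X[Y]YYYYYY
M halts after 18 transitions.

18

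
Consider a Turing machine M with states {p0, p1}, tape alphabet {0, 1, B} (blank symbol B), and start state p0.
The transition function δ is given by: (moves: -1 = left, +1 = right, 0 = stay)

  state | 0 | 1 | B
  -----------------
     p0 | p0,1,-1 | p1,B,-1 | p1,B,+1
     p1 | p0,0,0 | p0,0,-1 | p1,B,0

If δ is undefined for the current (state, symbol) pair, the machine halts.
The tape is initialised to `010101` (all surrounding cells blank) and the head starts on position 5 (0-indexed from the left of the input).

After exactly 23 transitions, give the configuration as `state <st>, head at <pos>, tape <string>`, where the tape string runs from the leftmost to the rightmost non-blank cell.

state p0, head at 0, tape 0B1B1

state=p0 head=5 tape=B01010[1]   (p0,1)→(p1,B,-1)
state=p1 head=4 tape=B0101[0]B   (p1,0)→(p0,0,0)
state=p0 head=4 tape=B0101[0]B   (p0,0)→(p0,1,-1)
state=p0 head=3 tape=B010[1]1B   (p0,1)→(p1,B,-1)
state=p1 head=2 tape=B01[0]B1B   (p1,0)→(p0,0,0)
state=p0 head=2 tape=B01[0]B1B   (p0,0)→(p0,1,-1)
state=p0 head=1 tape=B0[1]1B1B   (p0,1)→(p1,B,-1)
state=p1 head=0 tape=B[0]B1B1B   (p1,0)→(p0,0,0)
state=p0 head=0 tape=B[0]B1B1B   (p0,0)→(p0,1,-1)
state=p0 head=-1 tape=[B]1B1B1B   (p0,B)→(p1,B,+1)
state=p1 head=0 tape=B[1]B1B1B   (p1,1)→(p0,0,-1)
state=p0 head=-1 tape=[B]0B1B1B   (p0,B)→(p1,B,+1)
state=p1 head=0 tape=B[0]B1B1B   (p1,0)→(p0,0,0)
state=p0 head=0 tape=B[0]B1B1B   (p0,0)→(p0,1,-1)
state=p0 head=-1 tape=[B]1B1B1B   (p0,B)→(p1,B,+1)
state=p1 head=0 tape=B[1]B1B1B   (p1,1)→(p0,0,-1)
state=p0 head=-1 tape=[B]0B1B1B   (p0,B)→(p1,B,+1)
state=p1 head=0 tape=B[0]B1B1B   (p1,0)→(p0,0,0)
state=p0 head=0 tape=B[0]B1B1B   (p0,0)→(p0,1,-1)
state=p0 head=-1 tape=[B]1B1B1B   (p0,B)→(p1,B,+1)
state=p1 head=0 tape=B[1]B1B1B   (p1,1)→(p0,0,-1)
state=p0 head=-1 tape=[B]0B1B1B   (p0,B)→(p1,B,+1)
state=p1 head=0 tape=B[0]B1B1B   (p1,0)→(p0,0,0)
state=p0 head=0 tape=B[0]B1B1B
After 23 steps: state p0, head at 0, tape 0B1B1.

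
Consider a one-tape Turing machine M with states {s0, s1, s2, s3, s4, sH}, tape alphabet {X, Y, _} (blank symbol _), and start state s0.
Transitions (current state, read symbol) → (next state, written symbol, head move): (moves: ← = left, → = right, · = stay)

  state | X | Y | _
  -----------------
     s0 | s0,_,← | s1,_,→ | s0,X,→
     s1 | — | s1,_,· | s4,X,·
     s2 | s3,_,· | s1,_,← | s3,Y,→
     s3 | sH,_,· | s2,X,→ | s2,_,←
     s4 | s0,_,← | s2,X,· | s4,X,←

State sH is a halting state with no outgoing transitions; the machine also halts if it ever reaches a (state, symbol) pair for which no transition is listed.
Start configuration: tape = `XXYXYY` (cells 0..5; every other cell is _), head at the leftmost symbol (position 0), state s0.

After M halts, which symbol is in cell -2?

X

s0 | __[X]XYXYY   read X → write _, move ←, go to s0
s0 | _[_]_XYXYY   read _ → write X, move →, go to s0
s0 | _X[_]XYXYY   read _ → write X, move →, go to s0
s0 | _XX[X]YXYY   read X → write _, move ←, go to s0
s0 | _X[X]_YXYY   read X → write _, move ←, go to s0
s0 | _[X]__YXYY   read X → write _, move ←, go to s0
s0 | [_]___YXYY   read _ → write X, move →, go to s0
s0 | X[_]__YXYY   read _ → write X, move →, go to s0
s0 | XX[_]_YXYY   read _ → write X, move →, go to s0
s0 | XXX[_]YXYY   read _ → write X, move →, go to s0
s0 | XXXX[Y]XYY   read Y → write _, move →, go to s1
s1 | XXXX_[X]YY
Cell -2 holds X when M halts.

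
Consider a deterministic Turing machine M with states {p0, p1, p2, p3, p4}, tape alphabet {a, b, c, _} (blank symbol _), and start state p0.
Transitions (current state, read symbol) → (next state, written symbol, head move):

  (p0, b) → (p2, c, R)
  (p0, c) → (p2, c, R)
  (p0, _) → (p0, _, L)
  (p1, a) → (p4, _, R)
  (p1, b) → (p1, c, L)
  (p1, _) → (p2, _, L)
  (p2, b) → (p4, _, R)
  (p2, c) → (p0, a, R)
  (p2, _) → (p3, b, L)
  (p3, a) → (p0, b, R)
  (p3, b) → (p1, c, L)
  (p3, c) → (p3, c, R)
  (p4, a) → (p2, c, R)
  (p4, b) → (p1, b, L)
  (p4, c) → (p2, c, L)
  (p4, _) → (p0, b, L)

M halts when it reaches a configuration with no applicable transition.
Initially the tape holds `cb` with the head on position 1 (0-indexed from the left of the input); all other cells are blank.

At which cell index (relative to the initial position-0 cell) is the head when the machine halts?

p0 | c[b]_   read b → write c, move R, go to p2
p2 | cc[_]   read _ → write b, move L, go to p3
p3 | c[c]b   read c → write c, move R, go to p3
p3 | cc[b]   read b → write c, move L, go to p1
p1 | c[c]c
At halt the head is at cell 1.

1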